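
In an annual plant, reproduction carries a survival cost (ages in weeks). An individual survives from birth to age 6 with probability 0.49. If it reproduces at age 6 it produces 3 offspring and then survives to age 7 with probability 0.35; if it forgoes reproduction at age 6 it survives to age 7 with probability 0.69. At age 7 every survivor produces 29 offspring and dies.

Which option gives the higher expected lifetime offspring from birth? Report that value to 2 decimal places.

9.80

breed at age 6: R₀ = 0.49 × (3 + 0.35 × 29) = 0.49 × 13.1500 = 6.4435
delay to age 7: R₀ = 0.49 × (0.69 × 29) = 0.49 × 20.0100 = 9.8049
Higher: delay to age 7 (9.8049).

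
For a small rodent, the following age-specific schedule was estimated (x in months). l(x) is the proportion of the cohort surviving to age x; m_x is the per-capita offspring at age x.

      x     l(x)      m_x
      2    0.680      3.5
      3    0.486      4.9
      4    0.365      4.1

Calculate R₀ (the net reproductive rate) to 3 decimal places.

6.258

R₀ = Σ l(x) m_x:
  age 2: 0.680 × 3.5 = 2.3800
  age 3: 0.486 × 4.9 = 2.3814
  age 4: 0.365 × 4.1 = 1.4965
R₀ = 2.3800 + 2.3814 + 1.4965 = 6.2579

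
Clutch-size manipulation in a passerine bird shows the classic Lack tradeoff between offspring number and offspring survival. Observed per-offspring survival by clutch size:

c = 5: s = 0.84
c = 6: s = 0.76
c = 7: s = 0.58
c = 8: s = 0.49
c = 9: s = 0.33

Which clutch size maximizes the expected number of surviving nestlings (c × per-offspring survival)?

6

Expected surviving nestlings = c × s(c):
  c=5: 5 × 0.84 = 4.200
  c=6: 6 × 0.76 = 4.560
  c=7: 7 × 0.58 = 4.060
  c=8: 8 × 0.49 = 3.920
  c=9: 9 × 0.33 = 2.970
Maximum at c = 6 (4.560 surviving nestlings).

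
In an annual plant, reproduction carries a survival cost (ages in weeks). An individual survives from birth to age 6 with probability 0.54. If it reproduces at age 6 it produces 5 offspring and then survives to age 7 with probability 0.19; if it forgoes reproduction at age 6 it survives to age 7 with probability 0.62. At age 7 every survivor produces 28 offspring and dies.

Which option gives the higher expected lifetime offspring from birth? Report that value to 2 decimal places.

breed at age 6: R₀ = 0.54 × (5 + 0.19 × 28) = 0.54 × 10.3200 = 5.5728
delay to age 7: R₀ = 0.54 × (0.62 × 28) = 0.54 × 17.3600 = 9.3744
Higher: delay to age 7 (9.3744).

9.37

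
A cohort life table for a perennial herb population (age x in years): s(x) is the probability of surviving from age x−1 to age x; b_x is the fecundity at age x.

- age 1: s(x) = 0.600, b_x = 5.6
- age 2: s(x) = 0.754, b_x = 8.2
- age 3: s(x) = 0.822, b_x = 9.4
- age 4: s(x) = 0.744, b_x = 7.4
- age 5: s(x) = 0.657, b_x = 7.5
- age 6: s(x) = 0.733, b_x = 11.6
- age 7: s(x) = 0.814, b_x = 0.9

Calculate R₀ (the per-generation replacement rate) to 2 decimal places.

Survivorship from birth: l_x = s_1·s_2·…·s_x.
  l_1 = 0.60000
  l_2 = 0.45240
  l_3 = 0.37187
  l_4 = 0.27667
  l_5 = 0.18177
  l_6 = 0.13324
  l_7 = 0.10846
R₀ = Σ l_x b_x:
  age 1: 0.60000 × 5.6 = 3.3600
  age 2: 0.45240 × 8.2 = 3.7097
  age 3: 0.37187 × 9.4 = 3.4956
  age 4: 0.27667 × 7.4 = 2.0474
  age 5: 0.18177 × 7.5 = 1.3633
  age 6: 0.13324 × 11.6 = 1.5456
  age 7: 0.10846 × 0.9 = 0.0976
R₀ = 3.3600 + 3.7097 + 3.4956 + 2.0474 + 1.3633 + 1.5456 + 0.0976 = 15.6191

15.62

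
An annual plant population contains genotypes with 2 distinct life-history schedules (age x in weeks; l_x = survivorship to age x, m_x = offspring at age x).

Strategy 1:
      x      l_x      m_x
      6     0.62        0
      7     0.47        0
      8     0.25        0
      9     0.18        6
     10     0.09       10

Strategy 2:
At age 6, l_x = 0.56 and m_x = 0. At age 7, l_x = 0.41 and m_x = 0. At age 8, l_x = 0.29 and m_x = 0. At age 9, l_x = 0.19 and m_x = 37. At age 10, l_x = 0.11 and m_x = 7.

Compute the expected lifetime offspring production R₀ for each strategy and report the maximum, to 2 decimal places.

Strategy 1: R₀ = 0.62×0 + 0.47×0 + 0.25×0 + 0.18×6 + 0.09×10 = 1.9800
Strategy 2: R₀ = 0.56×0 + 0.41×0 + 0.29×0 + 0.19×37 + 0.11×7 = 7.8000
Highest R₀: strategy 2 with 7.8000.

7.80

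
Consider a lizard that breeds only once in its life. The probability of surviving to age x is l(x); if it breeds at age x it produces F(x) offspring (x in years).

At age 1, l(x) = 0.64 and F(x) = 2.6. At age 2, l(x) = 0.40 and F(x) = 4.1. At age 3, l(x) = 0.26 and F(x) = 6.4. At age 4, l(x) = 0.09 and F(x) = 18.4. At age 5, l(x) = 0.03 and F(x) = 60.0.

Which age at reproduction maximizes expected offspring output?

Expected offspring if breeding at age x = l(x) × F(x):
  age 1: 0.64 × 2.6 = 1.664
  age 2: 0.40 × 4.1 = 1.640
  age 3: 0.26 × 6.4 = 1.664
  age 4: 0.09 × 18.4 = 1.656
  age 5: 0.03 × 60.0 = 1.800
Maximum at age 5 (1.800).

5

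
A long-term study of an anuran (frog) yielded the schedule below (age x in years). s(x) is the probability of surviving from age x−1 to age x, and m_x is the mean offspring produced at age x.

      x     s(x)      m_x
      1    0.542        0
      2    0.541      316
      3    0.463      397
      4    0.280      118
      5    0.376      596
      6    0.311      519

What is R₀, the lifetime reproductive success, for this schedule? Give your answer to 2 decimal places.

Survivorship from birth: l_x = s_1·s_2·…·s_x.
  l_1 = 0.54200
  l_2 = 0.29322
  l_3 = 0.13576
  l_4 = 0.03801
  l_5 = 0.01429
  l_6 = 0.00445
R₀ = Σ l_x m_x:
  age 1: 0.54200 × 0 = 0.0000
  age 2: 0.29322 × 316 = 92.6575
  age 3: 0.13576 × 397 = 53.8967
  age 4: 0.03801 × 118 = 4.4852
  age 5: 0.01429 × 596 = 8.5168
  age 6: 0.00445 × 519 = 2.3095
R₀ = 0.0000 + 92.6575 + 53.8967 + 4.4852 + 8.5168 + 2.3095 = 161.8658

161.87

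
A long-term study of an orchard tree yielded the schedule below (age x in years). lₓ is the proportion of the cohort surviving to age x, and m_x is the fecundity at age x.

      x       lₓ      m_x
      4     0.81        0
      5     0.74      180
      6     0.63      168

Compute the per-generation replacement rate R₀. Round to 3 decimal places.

239.040

R₀ = Σ lₓ m_x:
  age 4: 0.81 × 0 = 0.0000
  age 5: 0.74 × 180 = 133.2000
  age 6: 0.63 × 168 = 105.8400
R₀ = 0.0000 + 133.2000 + 105.8400 = 239.0400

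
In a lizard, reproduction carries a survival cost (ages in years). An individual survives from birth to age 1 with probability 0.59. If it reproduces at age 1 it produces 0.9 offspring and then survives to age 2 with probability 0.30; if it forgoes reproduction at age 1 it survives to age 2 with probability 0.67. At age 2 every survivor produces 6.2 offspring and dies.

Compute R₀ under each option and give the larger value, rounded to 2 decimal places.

breed at age 1: R₀ = 0.59 × (0.9 + 0.30 × 6.2) = 0.59 × 2.7600 = 1.6284
delay to age 2: R₀ = 0.59 × (0.67 × 6.2) = 0.59 × 4.1540 = 2.4509
Higher: delay to age 2 (2.4509).

2.45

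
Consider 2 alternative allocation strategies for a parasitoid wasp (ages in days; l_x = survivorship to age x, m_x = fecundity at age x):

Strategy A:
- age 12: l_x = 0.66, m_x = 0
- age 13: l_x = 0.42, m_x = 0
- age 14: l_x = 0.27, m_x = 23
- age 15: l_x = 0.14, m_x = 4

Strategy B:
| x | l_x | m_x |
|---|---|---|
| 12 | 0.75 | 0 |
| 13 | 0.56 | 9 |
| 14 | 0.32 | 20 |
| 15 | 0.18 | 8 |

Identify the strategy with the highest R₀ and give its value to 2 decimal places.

Strategy A: R₀ = 0.66×0 + 0.42×0 + 0.27×23 + 0.14×4 = 6.7700
Strategy B: R₀ = 0.75×0 + 0.56×9 + 0.32×20 + 0.18×8 = 12.8800
Highest R₀: strategy B with 12.8800.

12.88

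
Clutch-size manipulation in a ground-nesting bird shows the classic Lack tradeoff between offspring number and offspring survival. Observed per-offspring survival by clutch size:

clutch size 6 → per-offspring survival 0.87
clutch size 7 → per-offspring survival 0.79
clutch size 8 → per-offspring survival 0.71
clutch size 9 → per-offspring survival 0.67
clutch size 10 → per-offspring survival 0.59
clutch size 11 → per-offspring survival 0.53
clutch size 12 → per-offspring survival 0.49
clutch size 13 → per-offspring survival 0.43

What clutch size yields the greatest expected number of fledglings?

9

Expected fledglings = c × s(c):
  c=6: 6 × 0.87 = 5.220
  c=7: 7 × 0.79 = 5.530
  c=8: 8 × 0.71 = 5.680
  c=9: 9 × 0.67 = 6.030
  c=10: 10 × 0.59 = 5.900
  c=11: 11 × 0.53 = 5.830
  c=12: 12 × 0.49 = 5.880
  c=13: 13 × 0.43 = 5.590
Maximum at c = 9 (6.030 fledglings).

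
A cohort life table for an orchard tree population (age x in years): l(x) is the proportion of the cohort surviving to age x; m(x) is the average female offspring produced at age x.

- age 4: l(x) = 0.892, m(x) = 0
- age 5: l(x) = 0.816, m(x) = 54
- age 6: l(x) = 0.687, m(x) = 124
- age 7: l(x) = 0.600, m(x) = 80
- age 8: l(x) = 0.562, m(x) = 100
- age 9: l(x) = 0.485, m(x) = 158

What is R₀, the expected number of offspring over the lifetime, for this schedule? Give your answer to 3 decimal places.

R₀ = Σ l(x) m(x):
  age 4: 0.892 × 0 = 0.0000
  age 5: 0.816 × 54 = 44.0640
  age 6: 0.687 × 124 = 85.1880
  age 7: 0.600 × 80 = 48.0000
  age 8: 0.562 × 100 = 56.2000
  age 9: 0.485 × 158 = 76.6300
R₀ = 0.0000 + 44.0640 + 85.1880 + 48.0000 + 56.2000 + 76.6300 = 310.0820

310.082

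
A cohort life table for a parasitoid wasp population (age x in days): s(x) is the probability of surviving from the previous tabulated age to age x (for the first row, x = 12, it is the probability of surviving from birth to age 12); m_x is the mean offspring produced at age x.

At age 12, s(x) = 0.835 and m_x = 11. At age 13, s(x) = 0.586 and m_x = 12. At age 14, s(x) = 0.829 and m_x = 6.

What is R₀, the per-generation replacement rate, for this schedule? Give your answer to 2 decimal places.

Survivorship from birth: l_x = s_12·s_13·…·s_x.
  l_12 = 0.83500
  l_13 = 0.48931
  l_14 = 0.40564
R₀ = Σ l_x m_x:
  age 12: 0.83500 × 11 = 9.1850
  age 13: 0.48931 × 12 = 5.8717
  age 14: 0.40564 × 6 = 2.4338
R₀ = 9.1850 + 5.8717 + 2.4338 = 17.4906

17.49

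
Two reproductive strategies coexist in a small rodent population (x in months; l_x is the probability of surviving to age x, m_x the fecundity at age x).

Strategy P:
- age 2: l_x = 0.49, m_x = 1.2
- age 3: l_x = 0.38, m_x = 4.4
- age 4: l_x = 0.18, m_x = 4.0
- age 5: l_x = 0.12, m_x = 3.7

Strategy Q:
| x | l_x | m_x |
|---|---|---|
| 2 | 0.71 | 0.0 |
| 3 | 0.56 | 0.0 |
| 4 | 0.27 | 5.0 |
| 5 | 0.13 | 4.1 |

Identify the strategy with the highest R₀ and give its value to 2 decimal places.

Strategy P: R₀ = 0.49×1.2 + 0.38×4.4 + 0.18×4.0 + 0.12×3.7 = 3.4240
Strategy Q: R₀ = 0.71×0.0 + 0.56×0.0 + 0.27×5.0 + 0.13×4.1 = 1.8830
Highest R₀: strategy P with 3.4240.

3.42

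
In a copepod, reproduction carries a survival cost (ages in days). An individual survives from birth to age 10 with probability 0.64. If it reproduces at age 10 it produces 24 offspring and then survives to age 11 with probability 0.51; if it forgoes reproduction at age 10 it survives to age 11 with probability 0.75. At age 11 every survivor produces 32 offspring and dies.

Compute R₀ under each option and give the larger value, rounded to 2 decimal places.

breed at age 10: R₀ = 0.64 × (24 + 0.51 × 32) = 0.64 × 40.3200 = 25.8048
delay to age 11: R₀ = 0.64 × (0.75 × 32) = 0.64 × 24.0000 = 15.3600
Higher: breed at age 10 (25.8048).

25.80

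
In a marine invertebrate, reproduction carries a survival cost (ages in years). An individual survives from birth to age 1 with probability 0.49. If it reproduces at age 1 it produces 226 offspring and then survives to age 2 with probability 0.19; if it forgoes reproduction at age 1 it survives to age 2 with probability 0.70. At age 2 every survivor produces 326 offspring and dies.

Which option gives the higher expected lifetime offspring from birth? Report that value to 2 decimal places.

breed at age 1: R₀ = 0.49 × (226 + 0.19 × 326) = 0.49 × 287.9400 = 141.0906
delay to age 2: R₀ = 0.49 × (0.70 × 326) = 0.49 × 228.2000 = 111.8180
Higher: breed at age 1 (141.0906).

141.09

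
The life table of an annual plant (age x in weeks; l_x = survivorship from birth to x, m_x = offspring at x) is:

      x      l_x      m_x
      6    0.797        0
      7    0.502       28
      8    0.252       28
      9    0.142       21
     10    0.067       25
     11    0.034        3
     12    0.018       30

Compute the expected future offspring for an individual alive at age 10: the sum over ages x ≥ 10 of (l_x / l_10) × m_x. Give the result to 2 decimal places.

34.58

l_10 = 0.067. Conditional survival from age 10 to x is l_x / l_10.
  x=10: (0.067/0.067) × 25 = 25.0000
  x=11: (0.034/0.067) × 3 = 1.5224
  x=12: (0.018/0.067) × 30 = 8.0597
Sum = 25.0000 + 1.5224 + 8.0597 = 34.5821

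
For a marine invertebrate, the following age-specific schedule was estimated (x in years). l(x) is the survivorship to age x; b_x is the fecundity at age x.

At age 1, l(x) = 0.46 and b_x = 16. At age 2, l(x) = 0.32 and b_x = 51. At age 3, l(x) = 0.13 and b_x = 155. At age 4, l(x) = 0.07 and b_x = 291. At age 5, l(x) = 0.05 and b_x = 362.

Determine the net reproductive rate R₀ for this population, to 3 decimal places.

82.300

R₀ = Σ l(x) b_x:
  age 1: 0.46 × 16 = 7.3600
  age 2: 0.32 × 51 = 16.3200
  age 3: 0.13 × 155 = 20.1500
  age 4: 0.07 × 291 = 20.3700
  age 5: 0.05 × 362 = 18.1000
R₀ = 7.3600 + 16.3200 + 20.1500 + 20.3700 + 18.1000 = 82.3000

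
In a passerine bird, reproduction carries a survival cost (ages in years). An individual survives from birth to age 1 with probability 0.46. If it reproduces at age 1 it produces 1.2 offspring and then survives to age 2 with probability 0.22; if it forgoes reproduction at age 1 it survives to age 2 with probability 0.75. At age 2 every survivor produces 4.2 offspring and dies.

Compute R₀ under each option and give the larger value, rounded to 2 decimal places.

breed at age 1: R₀ = 0.46 × (1.2 + 0.22 × 4.2) = 0.46 × 2.1240 = 0.9770
delay to age 2: R₀ = 0.46 × (0.75 × 4.2) = 0.46 × 3.1500 = 1.4490
Higher: delay to age 2 (1.4490).

1.45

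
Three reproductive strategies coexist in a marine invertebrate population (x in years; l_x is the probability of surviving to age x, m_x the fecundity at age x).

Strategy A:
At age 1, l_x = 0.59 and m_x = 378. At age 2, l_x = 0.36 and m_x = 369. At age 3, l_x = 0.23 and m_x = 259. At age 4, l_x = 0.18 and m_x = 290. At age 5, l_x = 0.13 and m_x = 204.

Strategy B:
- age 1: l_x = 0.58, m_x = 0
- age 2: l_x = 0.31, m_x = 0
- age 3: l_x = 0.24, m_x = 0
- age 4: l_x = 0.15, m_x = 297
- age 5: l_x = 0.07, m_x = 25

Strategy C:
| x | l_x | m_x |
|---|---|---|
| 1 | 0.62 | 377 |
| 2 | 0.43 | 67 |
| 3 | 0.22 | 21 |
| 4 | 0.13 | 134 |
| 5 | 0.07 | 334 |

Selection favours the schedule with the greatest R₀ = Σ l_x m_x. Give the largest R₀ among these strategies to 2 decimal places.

Strategy A: R₀ = 0.59×378 + 0.36×369 + 0.23×259 + 0.18×290 + 0.13×204 = 494.1500
Strategy B: R₀ = 0.58×0 + 0.31×0 + 0.24×0 + 0.15×297 + 0.07×25 = 46.3000
Strategy C: R₀ = 0.62×377 + 0.43×67 + 0.22×21 + 0.13×134 + 0.07×334 = 307.9700
Highest R₀: strategy A with 494.1500.

494.15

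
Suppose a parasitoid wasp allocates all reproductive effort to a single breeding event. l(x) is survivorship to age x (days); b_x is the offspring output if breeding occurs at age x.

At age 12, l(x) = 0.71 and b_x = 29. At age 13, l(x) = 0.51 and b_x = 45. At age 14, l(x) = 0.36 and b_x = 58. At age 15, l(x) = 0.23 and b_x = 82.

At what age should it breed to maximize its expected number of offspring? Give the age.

13

Expected offspring if breeding at age x = l(x) × b_x:
  age 12: 0.71 × 29 = 20.590
  age 13: 0.51 × 45 = 22.950
  age 14: 0.36 × 58 = 20.880
  age 15: 0.23 × 82 = 18.860
Maximum at age 13 (22.950).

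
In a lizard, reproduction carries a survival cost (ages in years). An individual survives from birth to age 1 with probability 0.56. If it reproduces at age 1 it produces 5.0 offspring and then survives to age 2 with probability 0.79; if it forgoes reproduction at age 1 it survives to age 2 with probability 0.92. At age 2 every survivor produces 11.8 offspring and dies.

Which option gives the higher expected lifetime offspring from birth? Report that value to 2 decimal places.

breed at age 1: R₀ = 0.56 × (5.0 + 0.79 × 11.8) = 0.56 × 14.3220 = 8.0203
delay to age 2: R₀ = 0.56 × (0.92 × 11.8) = 0.56 × 10.8560 = 6.0794
Higher: breed at age 1 (8.0203).

8.02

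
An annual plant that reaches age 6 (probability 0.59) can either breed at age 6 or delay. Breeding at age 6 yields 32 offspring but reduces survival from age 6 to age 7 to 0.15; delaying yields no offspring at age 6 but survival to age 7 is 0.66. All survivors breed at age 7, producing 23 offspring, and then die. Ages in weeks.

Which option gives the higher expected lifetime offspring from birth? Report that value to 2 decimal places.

breed at age 6: R₀ = 0.59 × (32 + 0.15 × 23) = 0.59 × 35.4500 = 20.9155
delay to age 7: R₀ = 0.59 × (0.66 × 23) = 0.59 × 15.1800 = 8.9562
Higher: breed at age 6 (20.9155).

20.92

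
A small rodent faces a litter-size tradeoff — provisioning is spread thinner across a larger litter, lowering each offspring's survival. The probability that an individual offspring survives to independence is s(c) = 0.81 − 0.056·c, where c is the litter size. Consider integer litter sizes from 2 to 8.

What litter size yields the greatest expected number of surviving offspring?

7

Expected surviving offspring = c × s(c):
  c=2: 2 × 0.698 = 1.396
  c=3: 3 × 0.642 = 1.926
  c=4: 4 × 0.586 = 2.344
  c=5: 5 × 0.530 = 2.650
  c=6: 6 × 0.474 = 2.844
  c=7: 7 × 0.418 = 2.926
  c=8: 8 × 0.362 = 2.896
Maximum at c = 7 (2.926 surviving offspring).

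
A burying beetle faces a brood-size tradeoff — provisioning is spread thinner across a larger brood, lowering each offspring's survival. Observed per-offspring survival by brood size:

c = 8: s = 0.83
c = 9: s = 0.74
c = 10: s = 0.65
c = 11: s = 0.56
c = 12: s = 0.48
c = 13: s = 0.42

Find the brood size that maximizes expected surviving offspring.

9

Expected surviving offspring = c × s(c):
  c=8: 8 × 0.83 = 6.640
  c=9: 9 × 0.74 = 6.660
  c=10: 10 × 0.65 = 6.500
  c=11: 11 × 0.56 = 6.160
  c=12: 12 × 0.48 = 5.760
  c=13: 13 × 0.42 = 5.460
Maximum at c = 9 (6.660 surviving offspring).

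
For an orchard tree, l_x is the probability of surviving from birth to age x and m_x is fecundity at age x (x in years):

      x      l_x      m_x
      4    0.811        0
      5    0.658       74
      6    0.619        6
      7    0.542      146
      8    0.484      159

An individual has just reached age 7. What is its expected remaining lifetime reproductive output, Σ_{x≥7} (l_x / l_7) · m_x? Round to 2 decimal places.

l_7 = 0.542. Conditional survival from age 7 to x is l_x / l_7.
  x=7: (0.542/0.542) × 146 = 146.0000
  x=8: (0.484/0.542) × 159 = 141.9852
Sum = 146.0000 + 141.9852 = 287.9852

287.99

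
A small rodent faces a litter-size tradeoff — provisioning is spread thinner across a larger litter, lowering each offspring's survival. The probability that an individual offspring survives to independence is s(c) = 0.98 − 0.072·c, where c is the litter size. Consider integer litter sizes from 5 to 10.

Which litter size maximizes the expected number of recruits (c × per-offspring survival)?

Expected recruits = c × s(c):
  c=5: 5 × 0.620 = 3.100
  c=6: 6 × 0.548 = 3.288
  c=7: 7 × 0.476 = 3.332
  c=8: 8 × 0.404 = 3.232
  c=9: 9 × 0.332 = 2.988
  c=10: 10 × 0.260 = 2.600
Maximum at c = 7 (3.332 recruits).

7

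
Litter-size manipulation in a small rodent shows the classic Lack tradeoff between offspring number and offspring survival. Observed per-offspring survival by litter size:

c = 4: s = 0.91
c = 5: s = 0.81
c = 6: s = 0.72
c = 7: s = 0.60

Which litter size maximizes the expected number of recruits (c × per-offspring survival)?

Expected recruits = c × s(c):
  c=4: 4 × 0.91 = 3.640
  c=5: 5 × 0.81 = 4.050
  c=6: 6 × 0.72 = 4.320
  c=7: 7 × 0.60 = 4.200
Maximum at c = 6 (4.320 recruits).

6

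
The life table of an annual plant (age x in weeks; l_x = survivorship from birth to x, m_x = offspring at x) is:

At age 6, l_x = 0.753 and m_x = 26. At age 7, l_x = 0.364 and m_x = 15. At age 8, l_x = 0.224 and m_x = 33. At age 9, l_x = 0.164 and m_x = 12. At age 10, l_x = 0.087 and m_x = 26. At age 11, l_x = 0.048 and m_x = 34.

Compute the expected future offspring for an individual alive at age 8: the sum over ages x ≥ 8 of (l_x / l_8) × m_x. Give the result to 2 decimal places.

l_8 = 0.224. Conditional survival from age 8 to x is l_x / l_8.
  x=8: (0.224/0.224) × 33 = 33.0000
  x=9: (0.164/0.224) × 12 = 8.7857
  x=10: (0.087/0.224) × 26 = 10.0982
  x=11: (0.048/0.224) × 34 = 7.2857
Sum = 33.0000 + 8.7857 + 10.0982 + 7.2857 = 59.1696

59.17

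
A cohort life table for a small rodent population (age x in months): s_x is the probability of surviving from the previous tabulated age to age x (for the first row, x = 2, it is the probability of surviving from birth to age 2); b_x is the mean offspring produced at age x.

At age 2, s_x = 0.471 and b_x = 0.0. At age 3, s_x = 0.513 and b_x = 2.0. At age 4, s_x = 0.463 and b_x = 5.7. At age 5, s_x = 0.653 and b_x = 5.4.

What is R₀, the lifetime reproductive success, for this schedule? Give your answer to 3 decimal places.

1.515

Survivorship from birth: l_x = s_2·s_3·…·s_x.
  l_2 = 0.47100
  l_3 = 0.24162
  l_4 = 0.11187
  l_5 = 0.07305
R₀ = Σ l_x b_x:
  age 2: 0.47100 × 0.0 = 0.0000
  age 3: 0.24162 × 2.0 = 0.4832
  age 4: 0.11187 × 5.7 = 0.6377
  age 5: 0.07305 × 5.4 = 0.3945
R₀ = 0.0000 + 0.4832 + 0.6377 + 0.3945 = 1.5154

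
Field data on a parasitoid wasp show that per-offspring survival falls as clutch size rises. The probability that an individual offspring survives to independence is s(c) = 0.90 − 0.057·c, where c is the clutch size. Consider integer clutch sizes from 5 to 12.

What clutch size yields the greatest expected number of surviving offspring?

Expected surviving offspring = c × s(c):
  c=5: 5 × 0.615 = 3.075
  c=6: 6 × 0.558 = 3.348
  c=7: 7 × 0.501 = 3.507
  c=8: 8 × 0.444 = 3.552
  c=9: 9 × 0.387 = 3.483
  c=10: 10 × 0.330 = 3.300
  c=11: 11 × 0.273 = 3.003
  c=12: 12 × 0.216 = 2.592
Maximum at c = 8 (3.552 surviving offspring).

8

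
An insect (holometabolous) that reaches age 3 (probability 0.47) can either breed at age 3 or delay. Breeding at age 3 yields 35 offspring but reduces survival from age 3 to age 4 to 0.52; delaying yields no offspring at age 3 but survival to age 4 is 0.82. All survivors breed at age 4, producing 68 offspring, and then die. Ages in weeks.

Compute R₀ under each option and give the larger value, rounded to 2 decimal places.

33.07

breed at age 3: R₀ = 0.47 × (35 + 0.52 × 68) = 0.47 × 70.3600 = 33.0692
delay to age 4: R₀ = 0.47 × (0.82 × 68) = 0.47 × 55.7600 = 26.2072
Higher: breed at age 3 (33.0692).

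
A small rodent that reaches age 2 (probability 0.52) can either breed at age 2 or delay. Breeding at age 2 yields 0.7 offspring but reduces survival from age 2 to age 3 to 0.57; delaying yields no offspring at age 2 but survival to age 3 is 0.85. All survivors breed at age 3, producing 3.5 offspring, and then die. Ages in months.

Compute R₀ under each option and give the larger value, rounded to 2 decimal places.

1.55

breed at age 2: R₀ = 0.52 × (0.7 + 0.57 × 3.5) = 0.52 × 2.6950 = 1.4014
delay to age 3: R₀ = 0.52 × (0.85 × 3.5) = 0.52 × 2.9750 = 1.5470
Higher: delay to age 3 (1.5470).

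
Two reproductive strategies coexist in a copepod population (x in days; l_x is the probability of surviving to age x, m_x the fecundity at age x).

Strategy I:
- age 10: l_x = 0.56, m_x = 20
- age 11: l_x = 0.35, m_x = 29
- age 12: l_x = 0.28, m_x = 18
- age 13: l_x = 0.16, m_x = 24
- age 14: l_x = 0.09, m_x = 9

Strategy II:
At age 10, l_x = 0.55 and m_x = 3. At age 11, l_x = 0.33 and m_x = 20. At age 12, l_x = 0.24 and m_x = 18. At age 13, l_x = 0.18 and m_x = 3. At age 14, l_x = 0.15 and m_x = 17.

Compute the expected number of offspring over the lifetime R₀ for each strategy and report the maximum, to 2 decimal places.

31.04

Strategy I: R₀ = 0.56×20 + 0.35×29 + 0.28×18 + 0.16×24 + 0.09×9 = 31.0400
Strategy II: R₀ = 0.55×3 + 0.33×20 + 0.24×18 + 0.18×3 + 0.15×17 = 15.6600
Highest R₀: strategy I with 31.0400.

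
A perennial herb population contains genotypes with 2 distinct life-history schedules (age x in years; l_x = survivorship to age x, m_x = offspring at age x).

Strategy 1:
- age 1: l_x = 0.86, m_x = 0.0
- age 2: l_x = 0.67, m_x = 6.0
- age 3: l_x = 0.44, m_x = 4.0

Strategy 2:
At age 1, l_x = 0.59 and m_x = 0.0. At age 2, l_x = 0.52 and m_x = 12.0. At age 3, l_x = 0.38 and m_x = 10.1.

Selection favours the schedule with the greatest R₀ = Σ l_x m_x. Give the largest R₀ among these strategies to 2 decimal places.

10.08

Strategy 1: R₀ = 0.86×0.0 + 0.67×6.0 + 0.44×4.0 = 5.7800
Strategy 2: R₀ = 0.59×0.0 + 0.52×12.0 + 0.38×10.1 = 10.0780
Highest R₀: strategy 2 with 10.0780.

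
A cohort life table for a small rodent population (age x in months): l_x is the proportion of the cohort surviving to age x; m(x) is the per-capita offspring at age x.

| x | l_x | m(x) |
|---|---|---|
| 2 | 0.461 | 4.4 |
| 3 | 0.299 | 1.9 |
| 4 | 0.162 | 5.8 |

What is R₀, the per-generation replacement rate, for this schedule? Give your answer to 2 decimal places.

R₀ = Σ l_x m(x):
  age 2: 0.461 × 4.4 = 2.0284
  age 3: 0.299 × 1.9 = 0.5681
  age 4: 0.162 × 5.8 = 0.9396
R₀ = 2.0284 + 0.5681 + 0.9396 = 3.5361

3.54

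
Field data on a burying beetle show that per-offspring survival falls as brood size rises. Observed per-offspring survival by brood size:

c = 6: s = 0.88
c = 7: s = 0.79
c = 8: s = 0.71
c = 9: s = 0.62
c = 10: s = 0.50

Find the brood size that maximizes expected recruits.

Expected recruits = c × s(c):
  c=6: 6 × 0.88 = 5.280
  c=7: 7 × 0.79 = 5.530
  c=8: 8 × 0.71 = 5.680
  c=9: 9 × 0.62 = 5.580
  c=10: 10 × 0.50 = 5.000
Maximum at c = 8 (5.680 recruits).

8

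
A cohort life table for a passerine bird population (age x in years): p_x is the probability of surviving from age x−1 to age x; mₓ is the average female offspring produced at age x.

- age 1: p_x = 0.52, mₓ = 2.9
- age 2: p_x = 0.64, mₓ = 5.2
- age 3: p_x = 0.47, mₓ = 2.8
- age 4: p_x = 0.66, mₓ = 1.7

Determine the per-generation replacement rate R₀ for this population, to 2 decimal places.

3.85

Survivorship from birth: l_x = p_1·p_2·…·p_x.
  l_1 = 0.52000
  l_2 = 0.33280
  l_3 = 0.15642
  l_4 = 0.10323
R₀ = Σ l_x mₓ:
  age 1: 0.52000 × 2.9 = 1.5080
  age 2: 0.33280 × 5.2 = 1.7306
  age 3: 0.15642 × 2.8 = 0.4380
  age 4: 0.10323 × 1.7 = 0.1755
R₀ = 1.5080 + 1.7306 + 0.4380 + 0.1755 = 3.8520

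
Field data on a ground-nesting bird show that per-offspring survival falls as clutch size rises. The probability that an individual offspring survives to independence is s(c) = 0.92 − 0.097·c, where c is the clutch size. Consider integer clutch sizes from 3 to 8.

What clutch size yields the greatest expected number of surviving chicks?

Expected surviving chicks = c × s(c):
  c=3: 3 × 0.629 = 1.887
  c=4: 4 × 0.532 = 2.128
  c=5: 5 × 0.435 = 2.175
  c=6: 6 × 0.338 = 2.028
  c=7: 7 × 0.241 = 1.687
  c=8: 8 × 0.144 = 1.152
Maximum at c = 5 (2.175 surviving chicks).

5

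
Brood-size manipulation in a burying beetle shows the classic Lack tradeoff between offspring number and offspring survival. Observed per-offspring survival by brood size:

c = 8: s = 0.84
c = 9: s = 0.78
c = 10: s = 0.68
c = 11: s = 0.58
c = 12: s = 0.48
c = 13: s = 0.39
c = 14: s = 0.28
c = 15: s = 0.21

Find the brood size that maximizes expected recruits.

9

Expected recruits = c × s(c):
  c=8: 8 × 0.84 = 6.720
  c=9: 9 × 0.78 = 7.020
  c=10: 10 × 0.68 = 6.800
  c=11: 11 × 0.58 = 6.380
  c=12: 12 × 0.48 = 5.760
  c=13: 13 × 0.39 = 5.070
  c=14: 14 × 0.28 = 3.920
  c=15: 15 × 0.21 = 3.150
Maximum at c = 9 (7.020 recruits).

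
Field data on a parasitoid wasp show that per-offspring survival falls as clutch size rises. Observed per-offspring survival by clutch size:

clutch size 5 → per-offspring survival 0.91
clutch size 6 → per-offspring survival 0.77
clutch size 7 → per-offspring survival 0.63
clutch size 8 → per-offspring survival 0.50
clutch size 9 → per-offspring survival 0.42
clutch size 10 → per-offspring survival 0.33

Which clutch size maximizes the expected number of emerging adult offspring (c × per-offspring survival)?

Expected emerging adult offspring = c × s(c):
  c=5: 5 × 0.91 = 4.550
  c=6: 6 × 0.77 = 4.620
  c=7: 7 × 0.63 = 4.410
  c=8: 8 × 0.50 = 4.000
  c=9: 9 × 0.42 = 3.780
  c=10: 10 × 0.33 = 3.300
Maximum at c = 6 (4.620 emerging adult offspring).

6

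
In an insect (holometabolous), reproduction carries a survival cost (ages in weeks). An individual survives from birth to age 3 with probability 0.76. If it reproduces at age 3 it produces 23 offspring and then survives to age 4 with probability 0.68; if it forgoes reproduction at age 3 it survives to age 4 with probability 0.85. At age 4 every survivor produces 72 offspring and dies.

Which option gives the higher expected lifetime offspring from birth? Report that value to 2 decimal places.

breed at age 3: R₀ = 0.76 × (23 + 0.68 × 72) = 0.76 × 71.9600 = 54.6896
delay to age 4: R₀ = 0.76 × (0.85 × 72) = 0.76 × 61.2000 = 46.5120
Higher: breed at age 3 (54.6896).

54.69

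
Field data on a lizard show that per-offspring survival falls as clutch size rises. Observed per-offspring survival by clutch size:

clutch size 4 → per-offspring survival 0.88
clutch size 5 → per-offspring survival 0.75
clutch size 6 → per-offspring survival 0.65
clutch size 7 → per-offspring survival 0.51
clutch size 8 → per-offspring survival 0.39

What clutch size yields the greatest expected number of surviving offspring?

Expected surviving offspring = c × s(c):
  c=4: 4 × 0.88 = 3.520
  c=5: 5 × 0.75 = 3.750
  c=6: 6 × 0.65 = 3.900
  c=7: 7 × 0.51 = 3.570
  c=8: 8 × 0.39 = 3.120
Maximum at c = 6 (3.900 surviving offspring).

6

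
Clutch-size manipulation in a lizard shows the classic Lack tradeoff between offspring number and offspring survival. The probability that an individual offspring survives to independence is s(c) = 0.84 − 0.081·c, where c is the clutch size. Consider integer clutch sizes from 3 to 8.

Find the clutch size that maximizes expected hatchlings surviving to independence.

Expected hatchlings surviving to independence = c × s(c):
  c=3: 3 × 0.597 = 1.791
  c=4: 4 × 0.516 = 2.064
  c=5: 5 × 0.435 = 2.175
  c=6: 6 × 0.354 = 2.124
  c=7: 7 × 0.273 = 1.911
  c=8: 8 × 0.192 = 1.536
Maximum at c = 5 (2.175 hatchlings surviving to independence).

5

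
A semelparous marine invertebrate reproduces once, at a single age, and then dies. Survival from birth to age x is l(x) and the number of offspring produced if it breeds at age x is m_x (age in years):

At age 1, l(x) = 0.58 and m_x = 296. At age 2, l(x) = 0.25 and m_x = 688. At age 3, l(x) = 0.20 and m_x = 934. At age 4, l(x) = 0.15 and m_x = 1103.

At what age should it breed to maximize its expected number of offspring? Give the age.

Expected offspring if breeding at age x = l(x) × m_x:
  age 1: 0.58 × 296 = 171.680
  age 2: 0.25 × 688 = 172.000
  age 3: 0.20 × 934 = 186.800
  age 4: 0.15 × 1103 = 165.450
Maximum at age 3 (186.800).

3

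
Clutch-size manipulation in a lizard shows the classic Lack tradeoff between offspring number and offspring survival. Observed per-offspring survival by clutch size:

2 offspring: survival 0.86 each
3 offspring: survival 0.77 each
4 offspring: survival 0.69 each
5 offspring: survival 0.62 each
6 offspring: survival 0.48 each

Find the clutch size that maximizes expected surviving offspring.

Expected surviving offspring = c × s(c):
  c=2: 2 × 0.86 = 1.720
  c=3: 3 × 0.77 = 2.310
  c=4: 4 × 0.69 = 2.760
  c=5: 5 × 0.62 = 3.100
  c=6: 6 × 0.48 = 2.880
Maximum at c = 5 (3.100 surviving offspring).

5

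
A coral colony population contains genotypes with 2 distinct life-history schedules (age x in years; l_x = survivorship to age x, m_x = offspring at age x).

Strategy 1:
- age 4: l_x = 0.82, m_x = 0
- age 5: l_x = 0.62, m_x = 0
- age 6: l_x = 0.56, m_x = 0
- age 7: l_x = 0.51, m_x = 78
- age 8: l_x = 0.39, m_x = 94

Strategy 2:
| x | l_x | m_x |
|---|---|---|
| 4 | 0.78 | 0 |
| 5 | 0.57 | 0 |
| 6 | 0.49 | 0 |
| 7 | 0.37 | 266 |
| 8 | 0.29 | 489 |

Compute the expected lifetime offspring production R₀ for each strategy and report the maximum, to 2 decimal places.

Strategy 1: R₀ = 0.82×0 + 0.62×0 + 0.56×0 + 0.51×78 + 0.39×94 = 76.4400
Strategy 2: R₀ = 0.78×0 + 0.57×0 + 0.49×0 + 0.37×266 + 0.29×489 = 240.2300
Highest R₀: strategy 2 with 240.2300.

240.23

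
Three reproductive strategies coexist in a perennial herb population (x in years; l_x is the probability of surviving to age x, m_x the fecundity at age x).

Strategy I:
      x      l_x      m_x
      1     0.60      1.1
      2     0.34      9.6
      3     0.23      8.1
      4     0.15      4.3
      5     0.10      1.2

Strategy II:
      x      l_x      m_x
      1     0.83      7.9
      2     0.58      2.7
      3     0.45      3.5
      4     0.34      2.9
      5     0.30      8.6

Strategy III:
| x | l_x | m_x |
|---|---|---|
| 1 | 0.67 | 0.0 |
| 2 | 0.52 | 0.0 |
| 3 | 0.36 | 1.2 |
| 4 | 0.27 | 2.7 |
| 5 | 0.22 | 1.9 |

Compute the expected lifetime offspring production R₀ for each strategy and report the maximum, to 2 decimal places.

Strategy I: R₀ = 0.60×1.1 + 0.34×9.6 + 0.23×8.1 + 0.15×4.3 + 0.10×1.2 = 6.5520
Strategy II: R₀ = 0.83×7.9 + 0.58×2.7 + 0.45×3.5 + 0.34×2.9 + 0.30×8.6 = 13.2640
Strategy III: R₀ = 0.67×0.0 + 0.52×0.0 + 0.36×1.2 + 0.27×2.7 + 0.22×1.9 = 1.5790
Highest R₀: strategy II with 13.2640.

13.26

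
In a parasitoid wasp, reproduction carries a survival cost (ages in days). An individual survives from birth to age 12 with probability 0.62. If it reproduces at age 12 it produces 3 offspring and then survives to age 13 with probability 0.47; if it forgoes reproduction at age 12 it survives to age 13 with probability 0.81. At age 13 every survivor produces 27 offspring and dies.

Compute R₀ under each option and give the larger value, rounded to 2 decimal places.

13.56

breed at age 12: R₀ = 0.62 × (3 + 0.47 × 27) = 0.62 × 15.6900 = 9.7278
delay to age 13: R₀ = 0.62 × (0.81 × 27) = 0.62 × 21.8700 = 13.5594
Higher: delay to age 13 (13.5594).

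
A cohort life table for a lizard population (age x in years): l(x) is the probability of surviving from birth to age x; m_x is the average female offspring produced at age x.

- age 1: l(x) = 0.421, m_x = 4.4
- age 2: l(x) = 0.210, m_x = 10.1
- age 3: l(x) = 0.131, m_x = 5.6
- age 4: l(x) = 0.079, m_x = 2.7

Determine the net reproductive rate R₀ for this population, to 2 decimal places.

R₀ = Σ l(x) m_x:
  age 1: 0.421 × 4.4 = 1.8524
  age 2: 0.210 × 10.1 = 2.1210
  age 3: 0.131 × 5.6 = 0.7336
  age 4: 0.079 × 2.7 = 0.2133
R₀ = 1.8524 + 2.1210 + 0.7336 + 0.2133 = 4.9203

4.92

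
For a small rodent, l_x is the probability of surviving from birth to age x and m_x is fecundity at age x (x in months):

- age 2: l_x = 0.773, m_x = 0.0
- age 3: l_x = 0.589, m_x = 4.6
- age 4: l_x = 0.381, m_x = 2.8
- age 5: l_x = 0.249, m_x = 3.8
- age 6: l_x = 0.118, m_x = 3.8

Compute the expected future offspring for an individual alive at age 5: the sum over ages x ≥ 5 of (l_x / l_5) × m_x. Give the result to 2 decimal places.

l_5 = 0.249. Conditional survival from age 5 to x is l_x / l_5.
  x=5: (0.249/0.249) × 3.8 = 3.8000
  x=6: (0.118/0.249) × 3.8 = 1.8008
Sum = 3.8000 + 1.8008 = 5.6008

5.60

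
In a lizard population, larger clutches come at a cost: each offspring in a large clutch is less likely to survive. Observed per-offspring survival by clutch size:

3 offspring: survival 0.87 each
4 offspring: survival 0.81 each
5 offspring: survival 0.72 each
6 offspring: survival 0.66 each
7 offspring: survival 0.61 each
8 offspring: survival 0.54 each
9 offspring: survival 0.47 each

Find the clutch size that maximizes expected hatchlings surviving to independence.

Expected hatchlings surviving to independence = c × s(c):
  c=3: 3 × 0.87 = 2.610
  c=4: 4 × 0.81 = 3.240
  c=5: 5 × 0.72 = 3.600
  c=6: 6 × 0.66 = 3.960
  c=7: 7 × 0.61 = 4.270
  c=8: 8 × 0.54 = 4.320
  c=9: 9 × 0.47 = 4.230
Maximum at c = 8 (4.320 hatchlings surviving to independence).

8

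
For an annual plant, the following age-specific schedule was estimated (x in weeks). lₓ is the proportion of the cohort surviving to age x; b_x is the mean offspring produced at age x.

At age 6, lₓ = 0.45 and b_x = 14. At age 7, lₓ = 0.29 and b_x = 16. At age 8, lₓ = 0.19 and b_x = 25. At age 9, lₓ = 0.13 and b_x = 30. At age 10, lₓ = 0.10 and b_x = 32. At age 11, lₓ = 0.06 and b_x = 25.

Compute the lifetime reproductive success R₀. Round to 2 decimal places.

R₀ = Σ lₓ b_x:
  age 6: 0.45 × 14 = 6.3000
  age 7: 0.29 × 16 = 4.6400
  age 8: 0.19 × 25 = 4.7500
  age 9: 0.13 × 30 = 3.9000
  age 10: 0.10 × 32 = 3.2000
  age 11: 0.06 × 25 = 1.5000
R₀ = 6.3000 + 4.6400 + 4.7500 + 3.9000 + 3.2000 + 1.5000 = 24.2900

24.29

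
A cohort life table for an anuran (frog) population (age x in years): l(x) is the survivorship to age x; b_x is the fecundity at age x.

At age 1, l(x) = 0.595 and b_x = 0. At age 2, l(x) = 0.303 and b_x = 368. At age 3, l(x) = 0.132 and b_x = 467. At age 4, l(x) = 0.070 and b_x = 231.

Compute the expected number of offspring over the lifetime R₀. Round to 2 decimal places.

R₀ = Σ l(x) b_x:
  age 1: 0.595 × 0 = 0.0000
  age 2: 0.303 × 368 = 111.5040
  age 3: 0.132 × 467 = 61.6440
  age 4: 0.070 × 231 = 16.1700
R₀ = 0.0000 + 111.5040 + 61.6440 + 16.1700 = 189.3180

189.32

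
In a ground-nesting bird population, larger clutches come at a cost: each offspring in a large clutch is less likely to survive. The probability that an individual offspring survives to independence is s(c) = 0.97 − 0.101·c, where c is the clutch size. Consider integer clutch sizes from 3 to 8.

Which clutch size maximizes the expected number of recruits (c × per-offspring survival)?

5

Expected recruits = c × s(c):
  c=3: 3 × 0.667 = 2.001
  c=4: 4 × 0.566 = 2.264
  c=5: 5 × 0.465 = 2.325
  c=6: 6 × 0.364 = 2.184
  c=7: 7 × 0.263 = 1.841
  c=8: 8 × 0.162 = 1.296
Maximum at c = 5 (2.325 recruits).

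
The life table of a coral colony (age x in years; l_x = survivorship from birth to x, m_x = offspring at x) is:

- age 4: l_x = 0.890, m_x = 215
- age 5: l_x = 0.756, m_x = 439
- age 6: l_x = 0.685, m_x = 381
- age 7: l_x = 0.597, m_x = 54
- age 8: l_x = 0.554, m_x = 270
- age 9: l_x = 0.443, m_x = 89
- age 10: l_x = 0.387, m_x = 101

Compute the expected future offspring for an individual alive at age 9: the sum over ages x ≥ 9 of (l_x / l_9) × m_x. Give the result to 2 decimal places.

177.23

l_9 = 0.443. Conditional survival from age 9 to x is l_x / l_9.
  x=9: (0.443/0.443) × 89 = 89.0000
  x=10: (0.387/0.443) × 101 = 88.2325
Sum = 89.0000 + 88.2325 = 177.2325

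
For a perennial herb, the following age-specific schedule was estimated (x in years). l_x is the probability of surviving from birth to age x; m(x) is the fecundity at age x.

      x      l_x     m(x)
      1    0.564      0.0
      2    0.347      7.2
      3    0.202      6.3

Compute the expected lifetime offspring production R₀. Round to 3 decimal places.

R₀ = Σ l_x m(x):
  age 1: 0.564 × 0.0 = 0.0000
  age 2: 0.347 × 7.2 = 2.4984
  age 3: 0.202 × 6.3 = 1.2726
R₀ = 0.0000 + 2.4984 + 1.2726 = 3.7710

3.771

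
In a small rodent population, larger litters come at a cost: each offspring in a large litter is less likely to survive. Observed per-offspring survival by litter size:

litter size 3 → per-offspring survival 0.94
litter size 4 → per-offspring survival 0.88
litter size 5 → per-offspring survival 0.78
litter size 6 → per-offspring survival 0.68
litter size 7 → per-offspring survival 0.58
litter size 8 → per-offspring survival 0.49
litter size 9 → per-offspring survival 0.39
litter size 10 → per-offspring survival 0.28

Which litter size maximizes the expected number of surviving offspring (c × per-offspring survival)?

6

Expected surviving offspring = c × s(c):
  c=3: 3 × 0.94 = 2.820
  c=4: 4 × 0.88 = 3.520
  c=5: 5 × 0.78 = 3.900
  c=6: 6 × 0.68 = 4.080
  c=7: 7 × 0.58 = 4.060
  c=8: 8 × 0.49 = 3.920
  c=9: 9 × 0.39 = 3.510
  c=10: 10 × 0.28 = 2.800
Maximum at c = 6 (4.080 surviving offspring).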